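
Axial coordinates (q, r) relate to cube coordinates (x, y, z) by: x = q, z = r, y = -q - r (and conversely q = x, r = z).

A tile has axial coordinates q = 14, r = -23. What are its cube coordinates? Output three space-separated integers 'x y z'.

x = q = 14
z = r = -23
y = -x - z = -(14) - (-23) = 9

Answer: 14 9 -23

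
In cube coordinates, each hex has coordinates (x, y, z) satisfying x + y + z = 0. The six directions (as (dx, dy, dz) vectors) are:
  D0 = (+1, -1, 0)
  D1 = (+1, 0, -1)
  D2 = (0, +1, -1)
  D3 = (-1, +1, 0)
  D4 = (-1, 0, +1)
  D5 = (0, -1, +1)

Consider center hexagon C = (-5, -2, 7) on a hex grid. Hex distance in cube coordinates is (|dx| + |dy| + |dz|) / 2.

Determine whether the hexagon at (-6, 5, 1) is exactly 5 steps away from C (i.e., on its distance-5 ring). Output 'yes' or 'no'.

|px - cx| = |-6 - (-5)| = 1
|py - cy| = |5 - (-2)| = 7
|pz - cz| = |1 - 7| = 6
distance = (1+7+6)/2 = 14/2 = 7
radius = 5; distance != radius -> no

Answer: no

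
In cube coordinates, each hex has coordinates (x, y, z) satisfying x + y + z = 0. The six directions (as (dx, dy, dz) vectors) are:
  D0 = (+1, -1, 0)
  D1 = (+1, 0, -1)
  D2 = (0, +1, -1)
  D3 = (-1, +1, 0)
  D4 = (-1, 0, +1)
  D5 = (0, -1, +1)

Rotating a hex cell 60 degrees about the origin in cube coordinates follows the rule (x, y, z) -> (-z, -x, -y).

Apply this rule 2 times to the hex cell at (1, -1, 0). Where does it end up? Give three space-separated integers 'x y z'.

Answer: -1 0 1

Derivation:
Start: (1, -1, 0)
Step 1: (1, -1, 0) -> (-(0), -(1), -(-1)) = (0, -1, 1)
Step 2: (0, -1, 1) -> (-(1), -(0), -(-1)) = (-1, 0, 1)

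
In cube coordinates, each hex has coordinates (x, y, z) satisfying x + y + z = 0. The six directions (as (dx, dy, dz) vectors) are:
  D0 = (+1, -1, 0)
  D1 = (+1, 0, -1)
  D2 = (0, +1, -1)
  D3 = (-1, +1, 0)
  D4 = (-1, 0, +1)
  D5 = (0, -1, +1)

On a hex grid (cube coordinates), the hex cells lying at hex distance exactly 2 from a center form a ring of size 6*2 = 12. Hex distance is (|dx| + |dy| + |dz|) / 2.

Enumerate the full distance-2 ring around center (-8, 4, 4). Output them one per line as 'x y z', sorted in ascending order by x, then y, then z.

Answer: -10 4 6
-10 5 5
-10 6 4
-9 3 6
-9 6 3
-8 2 6
-8 6 2
-7 2 5
-7 5 2
-6 2 4
-6 3 3
-6 4 2

Derivation:
Walk ring at distance 2 from (-8, 4, 4):
Start at center + D4*2 = (-10, 4, 6)
  hex 0: (-10, 4, 6)
  hex 1: (-9, 3, 6)
  hex 2: (-8, 2, 6)
  hex 3: (-7, 2, 5)
  hex 4: (-6, 2, 4)
  hex 5: (-6, 3, 3)
  hex 6: (-6, 4, 2)
  hex 7: (-7, 5, 2)
  hex 8: (-8, 6, 2)
  hex 9: (-9, 6, 3)
  hex 10: (-10, 6, 4)
  hex 11: (-10, 5, 5)
Sorted: 12 hexes.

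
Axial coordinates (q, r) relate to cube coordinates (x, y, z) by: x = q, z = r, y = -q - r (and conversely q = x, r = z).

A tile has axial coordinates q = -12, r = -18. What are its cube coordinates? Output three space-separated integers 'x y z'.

Answer: -12 30 -18

Derivation:
x = q = -12
z = r = -18
y = -x - z = -(-12) - (-18) = 30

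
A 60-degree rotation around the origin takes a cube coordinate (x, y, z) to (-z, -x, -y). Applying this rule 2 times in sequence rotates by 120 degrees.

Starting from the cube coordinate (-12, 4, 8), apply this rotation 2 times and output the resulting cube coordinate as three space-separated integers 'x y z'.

Start: (-12, 4, 8)
Step 1: (-12, 4, 8) -> (-(8), -(-12), -(4)) = (-8, 12, -4)
Step 2: (-8, 12, -4) -> (-(-4), -(-8), -(12)) = (4, 8, -12)

Answer: 4 8 -12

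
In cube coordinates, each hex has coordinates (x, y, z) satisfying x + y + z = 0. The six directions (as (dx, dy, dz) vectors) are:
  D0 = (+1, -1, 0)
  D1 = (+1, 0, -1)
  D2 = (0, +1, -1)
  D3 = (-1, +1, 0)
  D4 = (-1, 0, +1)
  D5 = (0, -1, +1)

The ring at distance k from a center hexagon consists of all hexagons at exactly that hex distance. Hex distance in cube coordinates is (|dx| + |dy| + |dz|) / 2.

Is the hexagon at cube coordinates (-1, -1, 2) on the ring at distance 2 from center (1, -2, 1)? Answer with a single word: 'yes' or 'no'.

|px - cx| = |-1 - 1| = 2
|py - cy| = |-1 - (-2)| = 1
|pz - cz| = |2 - 1| = 1
distance = (2+1+1)/2 = 4/2 = 2
radius = 2; distance == radius -> yes

Answer: yes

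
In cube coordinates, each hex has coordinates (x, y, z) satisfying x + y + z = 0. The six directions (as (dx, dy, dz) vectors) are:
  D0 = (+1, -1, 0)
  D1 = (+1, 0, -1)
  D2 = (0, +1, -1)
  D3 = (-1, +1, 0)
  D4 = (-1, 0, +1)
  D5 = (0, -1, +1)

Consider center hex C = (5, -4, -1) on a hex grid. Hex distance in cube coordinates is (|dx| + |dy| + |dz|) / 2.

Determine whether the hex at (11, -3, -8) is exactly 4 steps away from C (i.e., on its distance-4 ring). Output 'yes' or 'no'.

|px - cx| = |11 - 5| = 6
|py - cy| = |-3 - (-4)| = 1
|pz - cz| = |-8 - (-1)| = 7
distance = (6+1+7)/2 = 14/2 = 7
radius = 4; distance != radius -> no

Answer: no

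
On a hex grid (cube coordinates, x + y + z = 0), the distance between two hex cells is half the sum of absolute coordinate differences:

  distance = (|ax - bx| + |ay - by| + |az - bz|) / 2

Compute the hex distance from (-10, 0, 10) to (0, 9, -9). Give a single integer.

|ax - bx| = |-10 - 0| = 10
|ay - by| = |0 - 9| = 9
|az - bz| = |10 - (-9)| = 19
distance = (10 + 9 + 19) / 2 = 38 / 2 = 19

Answer: 19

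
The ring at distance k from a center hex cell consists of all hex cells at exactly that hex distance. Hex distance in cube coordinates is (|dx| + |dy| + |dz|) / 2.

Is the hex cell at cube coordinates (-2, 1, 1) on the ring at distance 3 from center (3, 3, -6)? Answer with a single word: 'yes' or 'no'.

Answer: no

Derivation:
|px - cx| = |-2 - 3| = 5
|py - cy| = |1 - 3| = 2
|pz - cz| = |1 - (-6)| = 7
distance = (5+2+7)/2 = 14/2 = 7
radius = 3; distance != radius -> no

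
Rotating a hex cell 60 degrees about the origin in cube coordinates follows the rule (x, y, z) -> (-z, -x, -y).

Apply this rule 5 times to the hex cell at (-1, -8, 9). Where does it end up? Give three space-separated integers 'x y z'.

Start: (-1, -8, 9)
Step 1: (-1, -8, 9) -> (-(9), -(-1), -(-8)) = (-9, 1, 8)
Step 2: (-9, 1, 8) -> (-(8), -(-9), -(1)) = (-8, 9, -1)
Step 3: (-8, 9, -1) -> (-(-1), -(-8), -(9)) = (1, 8, -9)
Step 4: (1, 8, -9) -> (-(-9), -(1), -(8)) = (9, -1, -8)
Step 5: (9, -1, -8) -> (-(-8), -(9), -(-1)) = (8, -9, 1)

Answer: 8 -9 1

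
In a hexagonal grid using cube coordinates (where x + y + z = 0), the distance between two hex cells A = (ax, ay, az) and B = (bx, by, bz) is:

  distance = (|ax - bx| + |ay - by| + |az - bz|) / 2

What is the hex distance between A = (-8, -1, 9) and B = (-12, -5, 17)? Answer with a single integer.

Answer: 8

Derivation:
|ax - bx| = |-8 - (-12)| = 4
|ay - by| = |-1 - (-5)| = 4
|az - bz| = |9 - 17| = 8
distance = (4 + 4 + 8) / 2 = 16 / 2 = 8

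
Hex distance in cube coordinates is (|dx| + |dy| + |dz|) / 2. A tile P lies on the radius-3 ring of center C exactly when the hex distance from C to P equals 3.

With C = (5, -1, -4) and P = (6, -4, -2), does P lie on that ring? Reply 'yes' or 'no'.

|px - cx| = |6 - 5| = 1
|py - cy| = |-4 - (-1)| = 3
|pz - cz| = |-2 - (-4)| = 2
distance = (1+3+2)/2 = 6/2 = 3
radius = 3; distance == radius -> yes

Answer: yes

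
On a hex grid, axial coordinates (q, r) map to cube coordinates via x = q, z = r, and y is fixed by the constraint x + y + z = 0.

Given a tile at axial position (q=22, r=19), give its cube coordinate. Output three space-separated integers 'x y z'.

Answer: 22 -41 19

Derivation:
x = q = 22
z = r = 19
y = -x - z = -(22) - (19) = -41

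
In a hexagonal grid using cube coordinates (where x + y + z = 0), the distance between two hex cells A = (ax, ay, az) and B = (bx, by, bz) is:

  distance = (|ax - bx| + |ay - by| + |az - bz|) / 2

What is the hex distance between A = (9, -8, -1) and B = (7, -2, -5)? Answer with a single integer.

Answer: 6

Derivation:
|ax - bx| = |9 - 7| = 2
|ay - by| = |-8 - (-2)| = 6
|az - bz| = |-1 - (-5)| = 4
distance = (2 + 6 + 4) / 2 = 12 / 2 = 6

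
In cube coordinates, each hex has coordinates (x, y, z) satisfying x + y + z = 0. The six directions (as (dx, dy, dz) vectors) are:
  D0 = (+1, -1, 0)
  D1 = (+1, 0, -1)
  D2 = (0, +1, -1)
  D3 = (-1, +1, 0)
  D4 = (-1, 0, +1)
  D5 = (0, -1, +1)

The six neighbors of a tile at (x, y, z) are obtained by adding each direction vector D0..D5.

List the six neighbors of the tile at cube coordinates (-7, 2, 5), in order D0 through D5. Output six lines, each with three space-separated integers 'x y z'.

Answer: -6 1 5
-6 2 4
-7 3 4
-8 3 5
-8 2 6
-7 1 6

Derivation:
Center: (-7, 2, 5). Add each direction:
  D0: (-7, 2, 5) + (1, -1, 0) = (-6, 1, 5)
  D1: (-7, 2, 5) + (1, 0, -1) = (-6, 2, 4)
  D2: (-7, 2, 5) + (0, 1, -1) = (-7, 3, 4)
  D3: (-7, 2, 5) + (-1, 1, 0) = (-8, 3, 5)
  D4: (-7, 2, 5) + (-1, 0, 1) = (-8, 2, 6)
  D5: (-7, 2, 5) + (0, -1, 1) = (-7, 1, 6)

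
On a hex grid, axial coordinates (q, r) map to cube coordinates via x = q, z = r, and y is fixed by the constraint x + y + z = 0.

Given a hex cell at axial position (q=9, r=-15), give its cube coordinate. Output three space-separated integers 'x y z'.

Answer: 9 6 -15

Derivation:
x = q = 9
z = r = -15
y = -x - z = -(9) - (-15) = 6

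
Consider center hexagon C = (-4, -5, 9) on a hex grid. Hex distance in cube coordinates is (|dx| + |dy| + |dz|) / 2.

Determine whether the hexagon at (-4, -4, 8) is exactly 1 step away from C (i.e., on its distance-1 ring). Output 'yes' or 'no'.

Answer: yes

Derivation:
|px - cx| = |-4 - (-4)| = 0
|py - cy| = |-4 - (-5)| = 1
|pz - cz| = |8 - 9| = 1
distance = (0+1+1)/2 = 2/2 = 1
radius = 1; distance == radius -> yes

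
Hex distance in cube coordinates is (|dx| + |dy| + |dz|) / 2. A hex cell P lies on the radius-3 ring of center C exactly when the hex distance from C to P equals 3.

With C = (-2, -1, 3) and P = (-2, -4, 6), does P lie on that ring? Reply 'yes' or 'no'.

Answer: yes

Derivation:
|px - cx| = |-2 - (-2)| = 0
|py - cy| = |-4 - (-1)| = 3
|pz - cz| = |6 - 3| = 3
distance = (0+3+3)/2 = 6/2 = 3
radius = 3; distance == radius -> yes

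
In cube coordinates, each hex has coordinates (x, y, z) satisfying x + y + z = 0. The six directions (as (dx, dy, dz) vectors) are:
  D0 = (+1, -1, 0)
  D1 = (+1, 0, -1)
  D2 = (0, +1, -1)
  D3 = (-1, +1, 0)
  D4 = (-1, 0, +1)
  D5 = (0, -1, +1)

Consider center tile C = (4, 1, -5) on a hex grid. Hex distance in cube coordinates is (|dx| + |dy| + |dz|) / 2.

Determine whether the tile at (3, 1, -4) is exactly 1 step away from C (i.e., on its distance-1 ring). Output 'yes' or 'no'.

Answer: yes

Derivation:
|px - cx| = |3 - 4| = 1
|py - cy| = |1 - 1| = 0
|pz - cz| = |-4 - (-5)| = 1
distance = (1+0+1)/2 = 2/2 = 1
radius = 1; distance == radius -> yes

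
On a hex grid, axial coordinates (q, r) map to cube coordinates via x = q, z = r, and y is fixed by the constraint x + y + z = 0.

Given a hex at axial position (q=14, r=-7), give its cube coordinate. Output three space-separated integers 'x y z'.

Answer: 14 -7 -7

Derivation:
x = q = 14
z = r = -7
y = -x - z = -(14) - (-7) = -7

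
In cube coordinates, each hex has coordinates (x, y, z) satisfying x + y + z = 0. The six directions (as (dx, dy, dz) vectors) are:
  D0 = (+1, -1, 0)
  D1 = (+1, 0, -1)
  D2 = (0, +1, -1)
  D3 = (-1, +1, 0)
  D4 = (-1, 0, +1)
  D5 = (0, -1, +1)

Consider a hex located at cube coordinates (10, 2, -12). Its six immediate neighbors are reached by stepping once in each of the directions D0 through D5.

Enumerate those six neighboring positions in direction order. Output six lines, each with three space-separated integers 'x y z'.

Answer: 11 1 -12
11 2 -13
10 3 -13
9 3 -12
9 2 -11
10 1 -11

Derivation:
Center: (10, 2, -12). Add each direction:
  D0: (10, 2, -12) + (1, -1, 0) = (11, 1, -12)
  D1: (10, 2, -12) + (1, 0, -1) = (11, 2, -13)
  D2: (10, 2, -12) + (0, 1, -1) = (10, 3, -13)
  D3: (10, 2, -12) + (-1, 1, 0) = (9, 3, -12)
  D4: (10, 2, -12) + (-1, 0, 1) = (9, 2, -11)
  D5: (10, 2, -12) + (0, -1, 1) = (10, 1, -11)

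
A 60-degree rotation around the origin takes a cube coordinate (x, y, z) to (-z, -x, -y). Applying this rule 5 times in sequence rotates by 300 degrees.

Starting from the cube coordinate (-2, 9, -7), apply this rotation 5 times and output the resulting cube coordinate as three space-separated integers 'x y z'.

Answer: -9 7 2

Derivation:
Start: (-2, 9, -7)
Step 1: (-2, 9, -7) -> (-(-7), -(-2), -(9)) = (7, 2, -9)
Step 2: (7, 2, -9) -> (-(-9), -(7), -(2)) = (9, -7, -2)
Step 3: (9, -7, -2) -> (-(-2), -(9), -(-7)) = (2, -9, 7)
Step 4: (2, -9, 7) -> (-(7), -(2), -(-9)) = (-7, -2, 9)
Step 5: (-7, -2, 9) -> (-(9), -(-7), -(-2)) = (-9, 7, 2)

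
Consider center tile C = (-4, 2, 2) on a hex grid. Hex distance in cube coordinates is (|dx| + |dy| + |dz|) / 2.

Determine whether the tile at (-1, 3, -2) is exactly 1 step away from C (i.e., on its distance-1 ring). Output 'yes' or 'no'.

Answer: no

Derivation:
|px - cx| = |-1 - (-4)| = 3
|py - cy| = |3 - 2| = 1
|pz - cz| = |-2 - 2| = 4
distance = (3+1+4)/2 = 8/2 = 4
radius = 1; distance != radius -> no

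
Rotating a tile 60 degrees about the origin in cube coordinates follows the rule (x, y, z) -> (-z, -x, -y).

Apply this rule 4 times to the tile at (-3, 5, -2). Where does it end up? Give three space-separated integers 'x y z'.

Answer: -2 -3 5

Derivation:
Start: (-3, 5, -2)
Step 1: (-3, 5, -2) -> (-(-2), -(-3), -(5)) = (2, 3, -5)
Step 2: (2, 3, -5) -> (-(-5), -(2), -(3)) = (5, -2, -3)
Step 3: (5, -2, -3) -> (-(-3), -(5), -(-2)) = (3, -5, 2)
Step 4: (3, -5, 2) -> (-(2), -(3), -(-5)) = (-2, -3, 5)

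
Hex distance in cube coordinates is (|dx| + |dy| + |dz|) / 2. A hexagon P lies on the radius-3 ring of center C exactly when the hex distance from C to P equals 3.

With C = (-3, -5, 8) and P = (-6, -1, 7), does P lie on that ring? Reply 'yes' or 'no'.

Answer: no

Derivation:
|px - cx| = |-6 - (-3)| = 3
|py - cy| = |-1 - (-5)| = 4
|pz - cz| = |7 - 8| = 1
distance = (3+4+1)/2 = 8/2 = 4
radius = 3; distance != radius -> no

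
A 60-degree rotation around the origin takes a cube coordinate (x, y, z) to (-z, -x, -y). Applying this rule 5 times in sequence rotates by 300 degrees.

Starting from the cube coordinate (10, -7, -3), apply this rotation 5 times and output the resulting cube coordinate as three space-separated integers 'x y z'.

Answer: 7 3 -10

Derivation:
Start: (10, -7, -3)
Step 1: (10, -7, -3) -> (-(-3), -(10), -(-7)) = (3, -10, 7)
Step 2: (3, -10, 7) -> (-(7), -(3), -(-10)) = (-7, -3, 10)
Step 3: (-7, -3, 10) -> (-(10), -(-7), -(-3)) = (-10, 7, 3)
Step 4: (-10, 7, 3) -> (-(3), -(-10), -(7)) = (-3, 10, -7)
Step 5: (-3, 10, -7) -> (-(-7), -(-3), -(10)) = (7, 3, -10)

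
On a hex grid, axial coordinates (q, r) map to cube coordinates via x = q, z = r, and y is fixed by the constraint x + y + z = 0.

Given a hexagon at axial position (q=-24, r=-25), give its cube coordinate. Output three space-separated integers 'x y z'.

Answer: -24 49 -25

Derivation:
x = q = -24
z = r = -25
y = -x - z = -(-24) - (-25) = 49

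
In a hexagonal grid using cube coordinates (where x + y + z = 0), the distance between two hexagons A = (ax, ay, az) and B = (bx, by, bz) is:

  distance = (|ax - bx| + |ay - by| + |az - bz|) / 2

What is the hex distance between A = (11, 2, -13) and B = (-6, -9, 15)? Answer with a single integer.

|ax - bx| = |11 - (-6)| = 17
|ay - by| = |2 - (-9)| = 11
|az - bz| = |-13 - 15| = 28
distance = (17 + 11 + 28) / 2 = 56 / 2 = 28

Answer: 28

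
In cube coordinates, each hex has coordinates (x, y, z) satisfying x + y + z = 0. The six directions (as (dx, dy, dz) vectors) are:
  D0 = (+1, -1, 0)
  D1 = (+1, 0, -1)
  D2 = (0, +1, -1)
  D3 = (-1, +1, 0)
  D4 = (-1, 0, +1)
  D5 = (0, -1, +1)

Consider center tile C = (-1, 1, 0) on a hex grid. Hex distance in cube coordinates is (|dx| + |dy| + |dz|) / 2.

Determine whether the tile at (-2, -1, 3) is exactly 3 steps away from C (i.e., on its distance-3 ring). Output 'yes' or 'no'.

Answer: yes

Derivation:
|px - cx| = |-2 - (-1)| = 1
|py - cy| = |-1 - 1| = 2
|pz - cz| = |3 - 0| = 3
distance = (1+2+3)/2 = 6/2 = 3
radius = 3; distance == radius -> yes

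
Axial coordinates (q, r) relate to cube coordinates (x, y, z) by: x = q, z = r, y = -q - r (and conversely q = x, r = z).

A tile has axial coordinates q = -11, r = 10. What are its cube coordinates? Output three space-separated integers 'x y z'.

x = q = -11
z = r = 10
y = -x - z = -(-11) - (10) = 1

Answer: -11 1 10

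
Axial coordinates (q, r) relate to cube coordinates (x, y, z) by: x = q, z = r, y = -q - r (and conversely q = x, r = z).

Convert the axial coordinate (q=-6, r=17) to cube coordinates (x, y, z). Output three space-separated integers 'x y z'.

x = q = -6
z = r = 17
y = -x - z = -(-6) - (17) = -11

Answer: -6 -11 17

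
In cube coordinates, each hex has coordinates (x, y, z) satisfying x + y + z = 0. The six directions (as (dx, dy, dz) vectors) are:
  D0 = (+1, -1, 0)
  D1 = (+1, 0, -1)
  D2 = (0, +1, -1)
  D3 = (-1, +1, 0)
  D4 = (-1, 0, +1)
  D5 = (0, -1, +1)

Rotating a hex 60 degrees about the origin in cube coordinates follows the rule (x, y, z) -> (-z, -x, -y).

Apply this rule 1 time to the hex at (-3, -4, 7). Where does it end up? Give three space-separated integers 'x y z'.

Answer: -7 3 4

Derivation:
Start: (-3, -4, 7)
Step 1: (-3, -4, 7) -> (-(7), -(-3), -(-4)) = (-7, 3, 4)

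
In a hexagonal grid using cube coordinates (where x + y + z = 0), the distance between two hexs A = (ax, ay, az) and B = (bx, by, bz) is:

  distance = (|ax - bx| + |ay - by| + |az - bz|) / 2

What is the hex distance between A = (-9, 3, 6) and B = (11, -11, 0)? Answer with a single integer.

|ax - bx| = |-9 - 11| = 20
|ay - by| = |3 - (-11)| = 14
|az - bz| = |6 - 0| = 6
distance = (20 + 14 + 6) / 2 = 40 / 2 = 20

Answer: 20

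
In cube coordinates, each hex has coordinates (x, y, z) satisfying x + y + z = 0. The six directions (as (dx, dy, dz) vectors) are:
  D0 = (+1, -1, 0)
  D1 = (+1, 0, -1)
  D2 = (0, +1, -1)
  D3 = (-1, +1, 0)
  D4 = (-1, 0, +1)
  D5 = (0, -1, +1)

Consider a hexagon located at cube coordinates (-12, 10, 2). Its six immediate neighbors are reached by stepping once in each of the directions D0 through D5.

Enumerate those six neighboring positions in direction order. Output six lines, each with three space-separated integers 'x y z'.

Center: (-12, 10, 2). Add each direction:
  D0: (-12, 10, 2) + (1, -1, 0) = (-11, 9, 2)
  D1: (-12, 10, 2) + (1, 0, -1) = (-11, 10, 1)
  D2: (-12, 10, 2) + (0, 1, -1) = (-12, 11, 1)
  D3: (-12, 10, 2) + (-1, 1, 0) = (-13, 11, 2)
  D4: (-12, 10, 2) + (-1, 0, 1) = (-13, 10, 3)
  D5: (-12, 10, 2) + (0, -1, 1) = (-12, 9, 3)

Answer: -11 9 2
-11 10 1
-12 11 1
-13 11 2
-13 10 3
-12 9 3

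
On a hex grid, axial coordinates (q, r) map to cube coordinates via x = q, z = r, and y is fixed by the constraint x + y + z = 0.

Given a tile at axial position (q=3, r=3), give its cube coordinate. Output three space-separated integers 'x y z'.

Answer: 3 -6 3

Derivation:
x = q = 3
z = r = 3
y = -x - z = -(3) - (3) = -6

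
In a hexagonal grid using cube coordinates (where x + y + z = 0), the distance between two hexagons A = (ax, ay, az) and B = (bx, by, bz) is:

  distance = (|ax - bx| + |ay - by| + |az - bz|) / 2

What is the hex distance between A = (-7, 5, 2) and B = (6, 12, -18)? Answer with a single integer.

|ax - bx| = |-7 - 6| = 13
|ay - by| = |5 - 12| = 7
|az - bz| = |2 - (-18)| = 20
distance = (13 + 7 + 20) / 2 = 40 / 2 = 20

Answer: 20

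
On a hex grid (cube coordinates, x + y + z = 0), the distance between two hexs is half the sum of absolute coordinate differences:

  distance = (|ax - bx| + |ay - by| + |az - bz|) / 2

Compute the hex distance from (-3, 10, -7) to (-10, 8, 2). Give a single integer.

|ax - bx| = |-3 - (-10)| = 7
|ay - by| = |10 - 8| = 2
|az - bz| = |-7 - 2| = 9
distance = (7 + 2 + 9) / 2 = 18 / 2 = 9

Answer: 9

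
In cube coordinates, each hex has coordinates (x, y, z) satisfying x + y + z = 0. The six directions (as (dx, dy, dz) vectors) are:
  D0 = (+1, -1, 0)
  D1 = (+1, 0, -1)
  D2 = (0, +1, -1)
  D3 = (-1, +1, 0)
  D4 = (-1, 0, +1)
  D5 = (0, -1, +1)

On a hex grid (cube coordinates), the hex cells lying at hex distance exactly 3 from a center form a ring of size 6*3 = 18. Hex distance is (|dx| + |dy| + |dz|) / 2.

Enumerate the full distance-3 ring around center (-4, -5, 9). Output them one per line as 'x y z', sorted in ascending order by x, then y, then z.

Walk ring at distance 3 from (-4, -5, 9):
Start at center + D4*3 = (-7, -5, 12)
  hex 0: (-7, -5, 12)
  hex 1: (-6, -6, 12)
  hex 2: (-5, -7, 12)
  hex 3: (-4, -8, 12)
  hex 4: (-3, -8, 11)
  hex 5: (-2, -8, 10)
  hex 6: (-1, -8, 9)
  hex 7: (-1, -7, 8)
  hex 8: (-1, -6, 7)
  hex 9: (-1, -5, 6)
  hex 10: (-2, -4, 6)
  hex 11: (-3, -3, 6)
  hex 12: (-4, -2, 6)
  hex 13: (-5, -2, 7)
  hex 14: (-6, -2, 8)
  hex 15: (-7, -2, 9)
  hex 16: (-7, -3, 10)
  hex 17: (-7, -4, 11)
Sorted: 18 hexes.

Answer: -7 -5 12
-7 -4 11
-7 -3 10
-7 -2 9
-6 -6 12
-6 -2 8
-5 -7 12
-5 -2 7
-4 -8 12
-4 -2 6
-3 -8 11
-3 -3 6
-2 -8 10
-2 -4 6
-1 -8 9
-1 -7 8
-1 -6 7
-1 -5 6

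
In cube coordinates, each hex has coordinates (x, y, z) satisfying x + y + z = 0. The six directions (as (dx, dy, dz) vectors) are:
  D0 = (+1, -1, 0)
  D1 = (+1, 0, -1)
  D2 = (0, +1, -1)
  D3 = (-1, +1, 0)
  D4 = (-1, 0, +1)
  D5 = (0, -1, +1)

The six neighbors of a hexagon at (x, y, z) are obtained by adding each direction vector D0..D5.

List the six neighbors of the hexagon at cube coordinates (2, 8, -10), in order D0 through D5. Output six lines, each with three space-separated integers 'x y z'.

Center: (2, 8, -10). Add each direction:
  D0: (2, 8, -10) + (1, -1, 0) = (3, 7, -10)
  D1: (2, 8, -10) + (1, 0, -1) = (3, 8, -11)
  D2: (2, 8, -10) + (0, 1, -1) = (2, 9, -11)
  D3: (2, 8, -10) + (-1, 1, 0) = (1, 9, -10)
  D4: (2, 8, -10) + (-1, 0, 1) = (1, 8, -9)
  D5: (2, 8, -10) + (0, -1, 1) = (2, 7, -9)

Answer: 3 7 -10
3 8 -11
2 9 -11
1 9 -10
1 8 -9
2 7 -9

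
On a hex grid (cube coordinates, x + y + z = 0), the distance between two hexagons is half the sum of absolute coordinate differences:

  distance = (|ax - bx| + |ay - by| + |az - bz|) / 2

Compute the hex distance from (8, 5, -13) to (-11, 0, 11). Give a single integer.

Answer: 24

Derivation:
|ax - bx| = |8 - (-11)| = 19
|ay - by| = |5 - 0| = 5
|az - bz| = |-13 - 11| = 24
distance = (19 + 5 + 24) / 2 = 48 / 2 = 24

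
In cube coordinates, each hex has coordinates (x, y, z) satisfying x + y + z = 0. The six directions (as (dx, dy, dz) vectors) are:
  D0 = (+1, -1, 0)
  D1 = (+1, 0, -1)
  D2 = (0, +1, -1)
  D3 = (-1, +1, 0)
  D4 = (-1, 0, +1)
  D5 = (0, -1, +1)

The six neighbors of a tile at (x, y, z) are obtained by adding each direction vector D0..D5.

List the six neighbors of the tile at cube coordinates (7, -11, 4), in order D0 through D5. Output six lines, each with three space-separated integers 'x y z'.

Center: (7, -11, 4). Add each direction:
  D0: (7, -11, 4) + (1, -1, 0) = (8, -12, 4)
  D1: (7, -11, 4) + (1, 0, -1) = (8, -11, 3)
  D2: (7, -11, 4) + (0, 1, -1) = (7, -10, 3)
  D3: (7, -11, 4) + (-1, 1, 0) = (6, -10, 4)
  D4: (7, -11, 4) + (-1, 0, 1) = (6, -11, 5)
  D5: (7, -11, 4) + (0, -1, 1) = (7, -12, 5)

Answer: 8 -12 4
8 -11 3
7 -10 3
6 -10 4
6 -11 5
7 -12 5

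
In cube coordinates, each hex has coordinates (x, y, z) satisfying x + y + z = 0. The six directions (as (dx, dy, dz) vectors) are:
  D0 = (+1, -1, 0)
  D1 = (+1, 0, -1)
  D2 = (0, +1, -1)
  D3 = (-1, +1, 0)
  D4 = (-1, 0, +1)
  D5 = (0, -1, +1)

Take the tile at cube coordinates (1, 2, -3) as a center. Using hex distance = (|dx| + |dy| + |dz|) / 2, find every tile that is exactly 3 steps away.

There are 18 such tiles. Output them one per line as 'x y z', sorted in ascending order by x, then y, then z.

Walk ring at distance 3 from (1, 2, -3):
Start at center + D4*3 = (-2, 2, 0)
  hex 0: (-2, 2, 0)
  hex 1: (-1, 1, 0)
  hex 2: (0, 0, 0)
  hex 3: (1, -1, 0)
  hex 4: (2, -1, -1)
  hex 5: (3, -1, -2)
  hex 6: (4, -1, -3)
  hex 7: (4, 0, -4)
  hex 8: (4, 1, -5)
  hex 9: (4, 2, -6)
  hex 10: (3, 3, -6)
  hex 11: (2, 4, -6)
  hex 12: (1, 5, -6)
  hex 13: (0, 5, -5)
  hex 14: (-1, 5, -4)
  hex 15: (-2, 5, -3)
  hex 16: (-2, 4, -2)
  hex 17: (-2, 3, -1)
Sorted: 18 hexes.

Answer: -2 2 0
-2 3 -1
-2 4 -2
-2 5 -3
-1 1 0
-1 5 -4
0 0 0
0 5 -5
1 -1 0
1 5 -6
2 -1 -1
2 4 -6
3 -1 -2
3 3 -6
4 -1 -3
4 0 -4
4 1 -5
4 2 -6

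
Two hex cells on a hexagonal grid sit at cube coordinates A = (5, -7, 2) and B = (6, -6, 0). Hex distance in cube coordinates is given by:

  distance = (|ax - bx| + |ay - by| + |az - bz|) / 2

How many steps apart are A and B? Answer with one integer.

|ax - bx| = |5 - 6| = 1
|ay - by| = |-7 - (-6)| = 1
|az - bz| = |2 - 0| = 2
distance = (1 + 1 + 2) / 2 = 4 / 2 = 2

Answer: 2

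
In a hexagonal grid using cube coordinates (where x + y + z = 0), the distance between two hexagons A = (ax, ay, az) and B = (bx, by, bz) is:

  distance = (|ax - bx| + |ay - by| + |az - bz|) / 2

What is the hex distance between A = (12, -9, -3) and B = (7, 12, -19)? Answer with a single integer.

Answer: 21

Derivation:
|ax - bx| = |12 - 7| = 5
|ay - by| = |-9 - 12| = 21
|az - bz| = |-3 - (-19)| = 16
distance = (5 + 21 + 16) / 2 = 42 / 2 = 21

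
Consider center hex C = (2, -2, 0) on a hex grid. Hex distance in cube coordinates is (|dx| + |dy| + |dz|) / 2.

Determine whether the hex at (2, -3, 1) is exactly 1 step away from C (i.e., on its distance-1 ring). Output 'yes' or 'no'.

Answer: yes

Derivation:
|px - cx| = |2 - 2| = 0
|py - cy| = |-3 - (-2)| = 1
|pz - cz| = |1 - 0| = 1
distance = (0+1+1)/2 = 2/2 = 1
radius = 1; distance == radius -> yes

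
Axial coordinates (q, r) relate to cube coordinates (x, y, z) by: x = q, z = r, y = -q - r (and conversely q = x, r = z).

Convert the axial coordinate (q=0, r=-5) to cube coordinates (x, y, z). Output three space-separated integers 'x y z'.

Answer: 0 5 -5

Derivation:
x = q = 0
z = r = -5
y = -x - z = -(0) - (-5) = 5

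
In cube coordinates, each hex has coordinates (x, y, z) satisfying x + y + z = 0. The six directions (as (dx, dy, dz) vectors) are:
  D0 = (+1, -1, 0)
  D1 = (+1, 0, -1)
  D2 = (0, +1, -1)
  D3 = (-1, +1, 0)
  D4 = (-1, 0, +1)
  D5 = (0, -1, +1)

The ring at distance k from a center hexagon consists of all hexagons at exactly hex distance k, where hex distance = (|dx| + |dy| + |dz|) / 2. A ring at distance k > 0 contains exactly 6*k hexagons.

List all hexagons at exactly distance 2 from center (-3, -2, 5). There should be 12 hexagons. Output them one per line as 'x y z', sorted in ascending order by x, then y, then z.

Answer: -5 -2 7
-5 -1 6
-5 0 5
-4 -3 7
-4 0 4
-3 -4 7
-3 0 3
-2 -4 6
-2 -1 3
-1 -4 5
-1 -3 4
-1 -2 3

Derivation:
Walk ring at distance 2 from (-3, -2, 5):
Start at center + D4*2 = (-5, -2, 7)
  hex 0: (-5, -2, 7)
  hex 1: (-4, -3, 7)
  hex 2: (-3, -4, 7)
  hex 3: (-2, -4, 6)
  hex 4: (-1, -4, 5)
  hex 5: (-1, -3, 4)
  hex 6: (-1, -2, 3)
  hex 7: (-2, -1, 3)
  hex 8: (-3, 0, 3)
  hex 9: (-4, 0, 4)
  hex 10: (-5, 0, 5)
  hex 11: (-5, -1, 6)
Sorted: 12 hexes.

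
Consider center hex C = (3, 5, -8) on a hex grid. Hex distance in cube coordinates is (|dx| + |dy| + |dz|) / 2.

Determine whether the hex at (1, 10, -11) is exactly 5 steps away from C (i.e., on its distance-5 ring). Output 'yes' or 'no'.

Answer: yes

Derivation:
|px - cx| = |1 - 3| = 2
|py - cy| = |10 - 5| = 5
|pz - cz| = |-11 - (-8)| = 3
distance = (2+5+3)/2 = 10/2 = 5
radius = 5; distance == radius -> yes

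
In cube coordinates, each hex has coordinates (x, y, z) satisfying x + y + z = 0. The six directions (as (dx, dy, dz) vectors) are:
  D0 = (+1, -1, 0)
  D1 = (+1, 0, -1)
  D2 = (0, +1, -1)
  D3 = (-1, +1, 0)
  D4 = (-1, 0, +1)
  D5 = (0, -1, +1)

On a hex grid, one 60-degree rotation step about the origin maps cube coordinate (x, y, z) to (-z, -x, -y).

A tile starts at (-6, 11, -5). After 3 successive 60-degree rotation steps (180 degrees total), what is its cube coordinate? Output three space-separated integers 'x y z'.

Answer: 6 -11 5

Derivation:
Start: (-6, 11, -5)
Step 1: (-6, 11, -5) -> (-(-5), -(-6), -(11)) = (5, 6, -11)
Step 2: (5, 6, -11) -> (-(-11), -(5), -(6)) = (11, -5, -6)
Step 3: (11, -5, -6) -> (-(-6), -(11), -(-5)) = (6, -11, 5)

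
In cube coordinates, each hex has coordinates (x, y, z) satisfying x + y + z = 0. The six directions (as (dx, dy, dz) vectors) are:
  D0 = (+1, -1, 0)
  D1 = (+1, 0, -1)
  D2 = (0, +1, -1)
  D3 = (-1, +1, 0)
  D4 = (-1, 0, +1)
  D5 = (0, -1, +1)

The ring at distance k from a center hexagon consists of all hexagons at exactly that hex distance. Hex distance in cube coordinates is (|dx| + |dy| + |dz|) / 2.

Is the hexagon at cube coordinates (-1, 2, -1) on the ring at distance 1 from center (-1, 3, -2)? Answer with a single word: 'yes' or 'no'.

Answer: yes

Derivation:
|px - cx| = |-1 - (-1)| = 0
|py - cy| = |2 - 3| = 1
|pz - cz| = |-1 - (-2)| = 1
distance = (0+1+1)/2 = 2/2 = 1
radius = 1; distance == radius -> yes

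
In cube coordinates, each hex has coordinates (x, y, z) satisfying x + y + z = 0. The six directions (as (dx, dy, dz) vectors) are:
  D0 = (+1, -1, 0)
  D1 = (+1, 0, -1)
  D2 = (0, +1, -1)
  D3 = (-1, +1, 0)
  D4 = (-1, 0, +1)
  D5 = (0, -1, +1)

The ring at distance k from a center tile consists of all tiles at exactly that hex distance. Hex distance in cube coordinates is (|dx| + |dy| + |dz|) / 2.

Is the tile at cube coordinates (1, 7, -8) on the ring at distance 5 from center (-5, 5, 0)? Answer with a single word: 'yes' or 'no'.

Answer: no

Derivation:
|px - cx| = |1 - (-5)| = 6
|py - cy| = |7 - 5| = 2
|pz - cz| = |-8 - 0| = 8
distance = (6+2+8)/2 = 16/2 = 8
radius = 5; distance != radius -> no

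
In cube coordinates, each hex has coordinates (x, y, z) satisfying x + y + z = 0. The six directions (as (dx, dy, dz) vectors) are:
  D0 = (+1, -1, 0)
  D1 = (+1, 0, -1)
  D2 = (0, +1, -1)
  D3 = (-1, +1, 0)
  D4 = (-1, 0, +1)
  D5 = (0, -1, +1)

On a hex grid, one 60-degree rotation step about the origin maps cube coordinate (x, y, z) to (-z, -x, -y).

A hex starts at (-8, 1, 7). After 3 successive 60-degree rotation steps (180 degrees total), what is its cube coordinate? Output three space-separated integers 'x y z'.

Start: (-8, 1, 7)
Step 1: (-8, 1, 7) -> (-(7), -(-8), -(1)) = (-7, 8, -1)
Step 2: (-7, 8, -1) -> (-(-1), -(-7), -(8)) = (1, 7, -8)
Step 3: (1, 7, -8) -> (-(-8), -(1), -(7)) = (8, -1, -7)

Answer: 8 -1 -7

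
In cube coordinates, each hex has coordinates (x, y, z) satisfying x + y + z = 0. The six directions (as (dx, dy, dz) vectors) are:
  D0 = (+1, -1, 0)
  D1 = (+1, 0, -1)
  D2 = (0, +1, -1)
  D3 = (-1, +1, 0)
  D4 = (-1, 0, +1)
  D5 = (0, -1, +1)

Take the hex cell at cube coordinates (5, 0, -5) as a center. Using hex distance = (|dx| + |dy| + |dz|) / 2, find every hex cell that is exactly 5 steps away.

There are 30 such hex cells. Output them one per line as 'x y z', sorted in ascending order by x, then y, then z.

Answer: 0 0 0
0 1 -1
0 2 -2
0 3 -3
0 4 -4
0 5 -5
1 -1 0
1 5 -6
2 -2 0
2 5 -7
3 -3 0
3 5 -8
4 -4 0
4 5 -9
5 -5 0
5 5 -10
6 -5 -1
6 4 -10
7 -5 -2
7 3 -10
8 -5 -3
8 2 -10
9 -5 -4
9 1 -10
10 -5 -5
10 -4 -6
10 -3 -7
10 -2 -8
10 -1 -9
10 0 -10

Derivation:
Walk ring at distance 5 from (5, 0, -5):
Start at center + D4*5 = (0, 0, 0)
  hex 0: (0, 0, 0)
  hex 1: (1, -1, 0)
  hex 2: (2, -2, 0)
  hex 3: (3, -3, 0)
  hex 4: (4, -4, 0)
  hex 5: (5, -5, 0)
  hex 6: (6, -5, -1)
  hex 7: (7, -5, -2)
  hex 8: (8, -5, -3)
  hex 9: (9, -5, -4)
  hex 10: (10, -5, -5)
  hex 11: (10, -4, -6)
  hex 12: (10, -3, -7)
  hex 13: (10, -2, -8)
  hex 14: (10, -1, -9)
  hex 15: (10, 0, -10)
  hex 16: (9, 1, -10)
  hex 17: (8, 2, -10)
  hex 18: (7, 3, -10)
  hex 19: (6, 4, -10)
  hex 20: (5, 5, -10)
  hex 21: (4, 5, -9)
  hex 22: (3, 5, -8)
  hex 23: (2, 5, -7)
  hex 24: (1, 5, -6)
  hex 25: (0, 5, -5)
  hex 26: (0, 4, -4)
  hex 27: (0, 3, -3)
  hex 28: (0, 2, -2)
  hex 29: (0, 1, -1)
Sorted: 30 hexes.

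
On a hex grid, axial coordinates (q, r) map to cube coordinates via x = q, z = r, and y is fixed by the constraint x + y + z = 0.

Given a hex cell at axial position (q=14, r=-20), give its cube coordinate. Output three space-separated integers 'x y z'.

x = q = 14
z = r = -20
y = -x - z = -(14) - (-20) = 6

Answer: 14 6 -20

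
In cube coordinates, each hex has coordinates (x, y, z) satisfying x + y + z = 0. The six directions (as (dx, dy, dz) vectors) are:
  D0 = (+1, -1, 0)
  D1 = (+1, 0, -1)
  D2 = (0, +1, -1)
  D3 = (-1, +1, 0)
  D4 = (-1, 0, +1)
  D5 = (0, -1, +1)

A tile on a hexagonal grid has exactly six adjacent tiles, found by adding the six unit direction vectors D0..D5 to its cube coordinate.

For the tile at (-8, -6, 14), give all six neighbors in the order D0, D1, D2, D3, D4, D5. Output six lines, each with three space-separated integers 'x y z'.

Center: (-8, -6, 14). Add each direction:
  D0: (-8, -6, 14) + (1, -1, 0) = (-7, -7, 14)
  D1: (-8, -6, 14) + (1, 0, -1) = (-7, -6, 13)
  D2: (-8, -6, 14) + (0, 1, -1) = (-8, -5, 13)
  D3: (-8, -6, 14) + (-1, 1, 0) = (-9, -5, 14)
  D4: (-8, -6, 14) + (-1, 0, 1) = (-9, -6, 15)
  D5: (-8, -6, 14) + (0, -1, 1) = (-8, -7, 15)

Answer: -7 -7 14
-7 -6 13
-8 -5 13
-9 -5 14
-9 -6 15
-8 -7 15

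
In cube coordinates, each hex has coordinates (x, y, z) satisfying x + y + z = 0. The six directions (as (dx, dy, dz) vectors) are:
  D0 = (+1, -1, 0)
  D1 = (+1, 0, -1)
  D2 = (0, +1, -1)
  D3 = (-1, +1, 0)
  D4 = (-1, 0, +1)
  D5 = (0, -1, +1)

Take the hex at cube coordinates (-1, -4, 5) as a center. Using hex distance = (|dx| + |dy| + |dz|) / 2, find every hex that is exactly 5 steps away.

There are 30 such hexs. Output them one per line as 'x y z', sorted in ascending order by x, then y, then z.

Answer: -6 -4 10
-6 -3 9
-6 -2 8
-6 -1 7
-6 0 6
-6 1 5
-5 -5 10
-5 1 4
-4 -6 10
-4 1 3
-3 -7 10
-3 1 2
-2 -8 10
-2 1 1
-1 -9 10
-1 1 0
0 -9 9
0 0 0
1 -9 8
1 -1 0
2 -9 7
2 -2 0
3 -9 6
3 -3 0
4 -9 5
4 -8 4
4 -7 3
4 -6 2
4 -5 1
4 -4 0

Derivation:
Walk ring at distance 5 from (-1, -4, 5):
Start at center + D4*5 = (-6, -4, 10)
  hex 0: (-6, -4, 10)
  hex 1: (-5, -5, 10)
  hex 2: (-4, -6, 10)
  hex 3: (-3, -7, 10)
  hex 4: (-2, -8, 10)
  hex 5: (-1, -9, 10)
  hex 6: (0, -9, 9)
  hex 7: (1, -9, 8)
  hex 8: (2, -9, 7)
  hex 9: (3, -9, 6)
  hex 10: (4, -9, 5)
  hex 11: (4, -8, 4)
  hex 12: (4, -7, 3)
  hex 13: (4, -6, 2)
  hex 14: (4, -5, 1)
  hex 15: (4, -4, 0)
  hex 16: (3, -3, 0)
  hex 17: (2, -2, 0)
  hex 18: (1, -1, 0)
  hex 19: (0, 0, 0)
  hex 20: (-1, 1, 0)
  hex 21: (-2, 1, 1)
  hex 22: (-3, 1, 2)
  hex 23: (-4, 1, 3)
  hex 24: (-5, 1, 4)
  hex 25: (-6, 1, 5)
  hex 26: (-6, 0, 6)
  hex 27: (-6, -1, 7)
  hex 28: (-6, -2, 8)
  hex 29: (-6, -3, 9)
Sorted: 30 hexes.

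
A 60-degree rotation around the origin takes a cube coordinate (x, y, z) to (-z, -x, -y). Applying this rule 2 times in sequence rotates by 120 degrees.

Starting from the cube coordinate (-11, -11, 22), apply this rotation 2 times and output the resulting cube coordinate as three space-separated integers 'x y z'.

Start: (-11, -11, 22)
Step 1: (-11, -11, 22) -> (-(22), -(-11), -(-11)) = (-22, 11, 11)
Step 2: (-22, 11, 11) -> (-(11), -(-22), -(11)) = (-11, 22, -11)

Answer: -11 22 -11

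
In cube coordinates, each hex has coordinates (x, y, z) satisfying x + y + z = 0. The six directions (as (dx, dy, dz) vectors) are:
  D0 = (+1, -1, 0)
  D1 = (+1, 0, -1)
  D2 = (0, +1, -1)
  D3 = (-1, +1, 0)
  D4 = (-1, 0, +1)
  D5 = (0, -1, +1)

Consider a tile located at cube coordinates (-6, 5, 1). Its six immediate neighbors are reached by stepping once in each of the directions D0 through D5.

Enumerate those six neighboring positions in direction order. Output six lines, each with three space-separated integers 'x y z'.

Answer: -5 4 1
-5 5 0
-6 6 0
-7 6 1
-7 5 2
-6 4 2

Derivation:
Center: (-6, 5, 1). Add each direction:
  D0: (-6, 5, 1) + (1, -1, 0) = (-5, 4, 1)
  D1: (-6, 5, 1) + (1, 0, -1) = (-5, 5, 0)
  D2: (-6, 5, 1) + (0, 1, -1) = (-6, 6, 0)
  D3: (-6, 5, 1) + (-1, 1, 0) = (-7, 6, 1)
  D4: (-6, 5, 1) + (-1, 0, 1) = (-7, 5, 2)
  D5: (-6, 5, 1) + (0, -1, 1) = (-6, 4, 2)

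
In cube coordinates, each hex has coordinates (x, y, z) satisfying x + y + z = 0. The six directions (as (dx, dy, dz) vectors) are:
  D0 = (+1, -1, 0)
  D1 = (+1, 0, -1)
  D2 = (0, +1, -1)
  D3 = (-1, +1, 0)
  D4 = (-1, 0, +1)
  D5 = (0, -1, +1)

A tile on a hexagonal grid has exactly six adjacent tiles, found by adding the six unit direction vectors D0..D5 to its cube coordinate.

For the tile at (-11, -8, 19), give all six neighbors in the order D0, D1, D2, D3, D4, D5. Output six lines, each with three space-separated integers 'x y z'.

Center: (-11, -8, 19). Add each direction:
  D0: (-11, -8, 19) + (1, -1, 0) = (-10, -9, 19)
  D1: (-11, -8, 19) + (1, 0, -1) = (-10, -8, 18)
  D2: (-11, -8, 19) + (0, 1, -1) = (-11, -7, 18)
  D3: (-11, -8, 19) + (-1, 1, 0) = (-12, -7, 19)
  D4: (-11, -8, 19) + (-1, 0, 1) = (-12, -8, 20)
  D5: (-11, -8, 19) + (0, -1, 1) = (-11, -9, 20)

Answer: -10 -9 19
-10 -8 18
-11 -7 18
-12 -7 19
-12 -8 20
-11 -9 20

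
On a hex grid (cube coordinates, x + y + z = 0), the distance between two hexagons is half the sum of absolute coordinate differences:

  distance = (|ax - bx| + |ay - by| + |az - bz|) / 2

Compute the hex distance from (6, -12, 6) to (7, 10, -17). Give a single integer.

|ax - bx| = |6 - 7| = 1
|ay - by| = |-12 - 10| = 22
|az - bz| = |6 - (-17)| = 23
distance = (1 + 22 + 23) / 2 = 46 / 2 = 23

Answer: 23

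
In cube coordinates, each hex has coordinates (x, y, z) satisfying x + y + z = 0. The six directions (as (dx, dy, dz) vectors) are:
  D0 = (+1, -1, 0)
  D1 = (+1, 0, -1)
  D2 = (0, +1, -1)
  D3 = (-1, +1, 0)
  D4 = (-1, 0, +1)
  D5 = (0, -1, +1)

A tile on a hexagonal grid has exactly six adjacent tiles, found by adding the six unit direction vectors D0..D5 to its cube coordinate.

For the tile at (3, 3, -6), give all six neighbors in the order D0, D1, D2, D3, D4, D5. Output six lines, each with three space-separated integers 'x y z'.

Answer: 4 2 -6
4 3 -7
3 4 -7
2 4 -6
2 3 -5
3 2 -5

Derivation:
Center: (3, 3, -6). Add each direction:
  D0: (3, 3, -6) + (1, -1, 0) = (4, 2, -6)
  D1: (3, 3, -6) + (1, 0, -1) = (4, 3, -7)
  D2: (3, 3, -6) + (0, 1, -1) = (3, 4, -7)
  D3: (3, 3, -6) + (-1, 1, 0) = (2, 4, -6)
  D4: (3, 3, -6) + (-1, 0, 1) = (2, 3, -5)
  D5: (3, 3, -6) + (0, -1, 1) = (3, 2, -5)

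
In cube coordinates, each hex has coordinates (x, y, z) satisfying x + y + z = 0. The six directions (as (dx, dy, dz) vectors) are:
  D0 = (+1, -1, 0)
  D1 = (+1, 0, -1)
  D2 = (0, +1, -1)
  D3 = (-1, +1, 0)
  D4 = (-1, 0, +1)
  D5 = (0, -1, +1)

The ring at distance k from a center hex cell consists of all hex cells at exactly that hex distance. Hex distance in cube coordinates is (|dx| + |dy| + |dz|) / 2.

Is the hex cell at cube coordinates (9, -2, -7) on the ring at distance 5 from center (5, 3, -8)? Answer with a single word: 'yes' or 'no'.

|px - cx| = |9 - 5| = 4
|py - cy| = |-2 - 3| = 5
|pz - cz| = |-7 - (-8)| = 1
distance = (4+5+1)/2 = 10/2 = 5
radius = 5; distance == radius -> yes

Answer: yes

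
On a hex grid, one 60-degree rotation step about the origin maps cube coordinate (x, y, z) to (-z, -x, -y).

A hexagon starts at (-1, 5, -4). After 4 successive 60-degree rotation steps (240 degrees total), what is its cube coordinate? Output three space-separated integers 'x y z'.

Start: (-1, 5, -4)
Step 1: (-1, 5, -4) -> (-(-4), -(-1), -(5)) = (4, 1, -5)
Step 2: (4, 1, -5) -> (-(-5), -(4), -(1)) = (5, -4, -1)
Step 3: (5, -4, -1) -> (-(-1), -(5), -(-4)) = (1, -5, 4)
Step 4: (1, -5, 4) -> (-(4), -(1), -(-5)) = (-4, -1, 5)

Answer: -4 -1 5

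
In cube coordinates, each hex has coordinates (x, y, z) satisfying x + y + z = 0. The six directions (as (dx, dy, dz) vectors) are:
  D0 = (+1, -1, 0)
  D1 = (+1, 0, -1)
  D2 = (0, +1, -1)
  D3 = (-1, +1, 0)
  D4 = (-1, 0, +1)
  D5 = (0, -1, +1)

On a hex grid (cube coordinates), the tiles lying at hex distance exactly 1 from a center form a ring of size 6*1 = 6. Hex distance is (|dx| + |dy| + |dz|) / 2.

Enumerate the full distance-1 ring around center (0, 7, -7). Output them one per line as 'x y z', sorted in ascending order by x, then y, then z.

Answer: -1 7 -6
-1 8 -7
0 6 -6
0 8 -8
1 6 -7
1 7 -8

Derivation:
Walk ring at distance 1 from (0, 7, -7):
Start at center + D4*1 = (-1, 7, -6)
  hex 0: (-1, 7, -6)
  hex 1: (0, 6, -6)
  hex 2: (1, 6, -7)
  hex 3: (1, 7, -8)
  hex 4: (0, 8, -8)
  hex 5: (-1, 8, -7)
Sorted: 6 hexes.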